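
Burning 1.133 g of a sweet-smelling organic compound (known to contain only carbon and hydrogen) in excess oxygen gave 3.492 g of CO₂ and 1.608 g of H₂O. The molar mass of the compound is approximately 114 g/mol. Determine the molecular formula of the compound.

mol C = 3.492 g CO₂ ÷ 44.009 g/mol = 0.079347 mol
mol H = 2 × 1.608 g H₂O ÷ 18.015 g/mol = 0.17852 mol
Divide by the smallest (0.079347 mol): C 1.000, H 2.250
Multiplying each by 4 gives whole numbers: C 4.00, H 9.00
Empirical formula: C4H9
Empirical-formula mass = 57.12 g/mol; 114 ÷ 57.12 ≈ 2, so the molecular formula is C8H18.

C8H18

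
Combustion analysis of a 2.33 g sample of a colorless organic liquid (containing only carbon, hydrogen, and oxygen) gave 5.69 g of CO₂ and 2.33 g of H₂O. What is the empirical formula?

C4H8O

mol C = 5.69 g CO₂ ÷ 44.009 g/mol = 0.1293 mol
mol H = 2 × 2.33 g H₂O ÷ 18.015 g/mol = 0.2587 mol
mass O = 2.33 − (1.553 + 0.2607) = 0.5163 g → mol O = 0.5163 ÷ 15.999 = 0.03227 mol
Divide by the smallest (0.03227 mol): C 4.006, H 8.015, O 1.000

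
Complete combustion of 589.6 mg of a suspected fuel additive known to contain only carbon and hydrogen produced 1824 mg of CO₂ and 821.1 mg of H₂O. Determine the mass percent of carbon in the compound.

mol C = 1.824 g CO₂ ÷ 44.009 g/mol = 0.041446 mol
mol H = 2 × 0.8211 g H₂O ÷ 18.015 g/mol = 0.091157 mol
mass % C = 0.49781 g ÷ 0.5896 g × 100%

84.43%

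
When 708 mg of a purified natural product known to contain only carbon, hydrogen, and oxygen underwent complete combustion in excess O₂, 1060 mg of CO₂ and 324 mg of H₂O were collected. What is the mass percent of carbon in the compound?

mol C = 1.06 g CO₂ ÷ 44.009 g/mol = 0.02409 mol
mol H = 2 × 0.324 g H₂O ÷ 18.015 g/mol = 0.03597 mol
mass O = 0.708 − (0.2893 + 0.03626) = 0.3824 g → mol O = 0.3824 ÷ 15.999 = 0.02390 mol
mass % C = 0.2893 g ÷ 0.708 g × 100%

40.9%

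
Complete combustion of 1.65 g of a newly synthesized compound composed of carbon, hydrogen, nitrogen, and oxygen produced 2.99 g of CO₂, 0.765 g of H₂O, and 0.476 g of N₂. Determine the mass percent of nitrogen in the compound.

mol C = 2.99 g CO₂ ÷ 44.009 g/mol = 0.06794 mol
mol H = 2 × 0.765 g H₂O ÷ 18.015 g/mol = 0.08493 mol
mol N = 2 × 0.476 g N₂ ÷ 28.014 g/mol = 0.03398 mol
mass O = 1.65 − (0.8160 + 0.08561 + 0.4760) = 0.2724 g → mol O = 0.2724 ÷ 15.999 = 0.01702 mol
mass % N = 0.4760 g ÷ 1.65 g × 100%

28.8%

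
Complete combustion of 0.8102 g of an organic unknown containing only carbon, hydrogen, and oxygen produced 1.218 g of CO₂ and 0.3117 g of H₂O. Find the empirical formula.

mol C = 1.218 g CO₂ ÷ 44.009 g/mol = 0.027676 mol
mol H = 2 × 0.3117 g H₂O ÷ 18.015 g/mol = 0.034604 mol
mass O = 0.8102 − (0.33242 + 0.034881) = 0.44290 g → mol O = 0.44290 ÷ 15.999 = 0.027683 mol
Divide by the smallest (0.027676 mol): C 1.000, H 1.250, O 1.000
Multiplying each by 4 gives whole numbers: C 4.00, H 5.00, O 4.00

C4H5O4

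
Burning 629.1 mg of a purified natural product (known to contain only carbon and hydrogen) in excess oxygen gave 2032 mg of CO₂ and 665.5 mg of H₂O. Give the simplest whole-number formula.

mol C = 2.032 g CO₂ ÷ 44.009 g/mol = 0.046172 mol
mol H = 2 × 0.6655 g H₂O ÷ 18.015 g/mol = 0.073883 mol
Divide by the smallest (0.046172 mol): C 1.000, H 1.600
Multiplying each by 5 gives whole numbers: C 5.00, H 8.00

C5H8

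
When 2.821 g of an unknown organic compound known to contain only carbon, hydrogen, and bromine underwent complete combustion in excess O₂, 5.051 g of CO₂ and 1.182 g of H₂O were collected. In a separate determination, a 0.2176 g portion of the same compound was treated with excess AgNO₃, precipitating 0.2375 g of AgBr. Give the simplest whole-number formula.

mol C = 5.051 g CO₂ ÷ 44.009 g/mol = 0.11477 mol
mol H = 2 × 1.182 g H₂O ÷ 18.015 g/mol = 0.13122 mol
From the AgBr data: mol Br per gram of compound = (0.2375 ÷ 187.772) ÷ 0.2176 = 0.0058126 mol/g, so in the 2.821 g combustion sample mol Br = 0.016397 mol
Divide by the smallest (0.016397 mol): C 6.999, H 8.003, Br 1.000

C7H8Br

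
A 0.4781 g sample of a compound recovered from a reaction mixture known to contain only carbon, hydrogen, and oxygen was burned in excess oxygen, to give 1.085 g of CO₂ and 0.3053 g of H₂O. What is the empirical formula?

C8H11O3

mol C = 1.085 g CO₂ ÷ 44.009 g/mol = 0.024654 mol
mol H = 2 × 0.3053 g H₂O ÷ 18.015 g/mol = 0.033894 mol
mass O = 0.4781 − (0.29612 + 0.034165) = 0.14782 g → mol O = 0.14782 ÷ 15.999 = 0.0092390 mol
Divide by the smallest (0.0092390 mol): C 2.668, H 3.669, O 1.000
Multiplying each by 3 gives whole numbers: C 8.01, H 11.01, O 3.00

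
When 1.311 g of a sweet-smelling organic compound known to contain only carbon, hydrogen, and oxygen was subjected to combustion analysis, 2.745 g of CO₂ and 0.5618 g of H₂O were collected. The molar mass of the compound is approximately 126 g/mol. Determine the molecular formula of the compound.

mol C = 2.745 g CO₂ ÷ 44.009 g/mol = 0.062374 mol
mol H = 2 × 0.5618 g H₂O ÷ 18.015 g/mol = 0.062370 mol
mass O = 1.311 − (0.74917 + 0.062869) = 0.49896 g → mol O = 0.49896 ÷ 15.999 = 0.031187 mol
Divide by the smallest (0.031187 mol): C 2.000, H 2.000, O 1.000
Empirical formula: C2H2O
Empirical-formula mass = 42.04 g/mol; 126 ÷ 42.04 ≈ 3, so the molecular formula is C6H6O3.

C6H6O3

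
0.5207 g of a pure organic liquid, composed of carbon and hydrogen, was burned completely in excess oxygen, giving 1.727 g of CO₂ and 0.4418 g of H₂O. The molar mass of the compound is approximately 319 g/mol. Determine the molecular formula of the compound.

mol C = 1.727 g CO₂ ÷ 44.009 g/mol = 0.039242 mol
mol H = 2 × 0.4418 g H₂O ÷ 18.015 g/mol = 0.049048 mol
Divide by the smallest (0.039242 mol): C 1.000, H 1.250
Multiplying each by 4 gives whole numbers: C 4.00, H 5.00
Empirical formula: C4H5
Empirical-formula mass = 53.08 g/mol; 319 ÷ 53.08 ≈ 6, so the molecular formula is C24H30.

C24H30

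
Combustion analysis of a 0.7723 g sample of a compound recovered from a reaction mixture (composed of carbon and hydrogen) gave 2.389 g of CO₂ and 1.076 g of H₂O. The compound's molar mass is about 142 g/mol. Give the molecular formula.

C10H22

mol C = 2.389 g CO₂ ÷ 44.009 g/mol = 0.054284 mol
mol H = 2 × 1.076 g H₂O ÷ 18.015 g/mol = 0.11946 mol
Divide by the smallest (0.054284 mol): C 1.000, H 2.201
Multiplying each by 5 gives whole numbers: C 5.00, H 11.00
Empirical formula: C5H11
Empirical-formula mass = 71.14 g/mol; 142 ÷ 71.14 ≈ 2, so the molecular formula is C10H22.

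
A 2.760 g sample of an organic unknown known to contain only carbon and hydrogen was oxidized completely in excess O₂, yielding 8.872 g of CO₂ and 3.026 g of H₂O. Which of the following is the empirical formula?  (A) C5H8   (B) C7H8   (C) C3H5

(C) C3H5

mol C = 8.872 g CO₂ ÷ 44.009 g/mol = 0.20160 mol
mol H = 2 × 3.026 g H₂O ÷ 18.015 g/mol = 0.33594 mol
Divide by the smallest (0.20160 mol): C 1.000, H 1.666
Multiplying each by 3 gives whole numbers: C 3.00, H 5.00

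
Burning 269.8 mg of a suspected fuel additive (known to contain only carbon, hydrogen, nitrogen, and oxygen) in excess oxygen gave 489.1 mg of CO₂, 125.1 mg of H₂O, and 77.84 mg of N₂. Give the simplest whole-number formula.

C4H5N2O

mol C = 0.4891 g CO₂ ÷ 44.009 g/mol = 0.011114 mol
mol H = 2 × 0.1251 g H₂O ÷ 18.015 g/mol = 0.013888 mol
mol N = 2 × 0.07784 g N₂ ÷ 28.014 g/mol = 0.0055572 mol
mass O = 0.2698 − (0.13349 + 0.014000 + 0.077840) = 0.044475 g → mol O = 0.044475 ÷ 15.999 = 0.0027798 mol
Divide by the smallest (0.0027798 mol): C 3.998, H 4.996, N 1.999, O 1.000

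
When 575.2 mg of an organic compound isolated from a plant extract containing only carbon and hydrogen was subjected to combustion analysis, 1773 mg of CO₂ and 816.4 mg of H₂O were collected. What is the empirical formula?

mol C = 1.773 g CO₂ ÷ 44.009 g/mol = 0.040287 mol
mol H = 2 × 0.8164 g H₂O ÷ 18.015 g/mol = 0.090636 mol
Divide by the smallest (0.040287 mol): C 1.000, H 2.250
Multiplying each by 4 gives whole numbers: C 4.00, H 9.00

C4H9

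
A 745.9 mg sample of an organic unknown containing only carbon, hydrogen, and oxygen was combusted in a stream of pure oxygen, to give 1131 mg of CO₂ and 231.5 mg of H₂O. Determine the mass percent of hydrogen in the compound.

mol C = 1.131 g CO₂ ÷ 44.009 g/mol = 0.025699 mol
mol H = 2 × 0.2315 g H₂O ÷ 18.015 g/mol = 0.025701 mol
mass O = 0.7459 − (0.30867 + 0.025906) = 0.41132 g → mol O = 0.41132 ÷ 15.999 = 0.025709 mol
mass % H = 0.025906 g ÷ 0.7459 g × 100%

3.47%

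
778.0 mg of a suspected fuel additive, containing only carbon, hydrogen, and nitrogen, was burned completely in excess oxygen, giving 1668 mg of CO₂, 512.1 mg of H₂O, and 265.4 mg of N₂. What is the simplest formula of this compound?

C2H3N

mol C = 1.668 g CO₂ ÷ 44.009 g/mol = 0.037901 mol
mol H = 2 × 0.5121 g H₂O ÷ 18.015 g/mol = 0.056853 mol
mol N = 2 × 0.2654 g N₂ ÷ 28.014 g/mol = 0.018948 mol
Divide by the smallest (0.018948 mol): C 2.000, H 3.001, N 1.000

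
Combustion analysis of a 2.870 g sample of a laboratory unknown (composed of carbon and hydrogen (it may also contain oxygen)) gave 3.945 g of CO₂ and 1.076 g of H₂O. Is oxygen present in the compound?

yes

mol C = 3.945 g CO₂ ÷ 44.009 g/mol = 0.089641 mol
mol H = 2 × 1.076 g H₂O ÷ 18.015 g/mol = 0.11946 mol
C and H account for only 1.1971 g of the 2.870 g sample; the remaining 1.6729 g must be oxygen.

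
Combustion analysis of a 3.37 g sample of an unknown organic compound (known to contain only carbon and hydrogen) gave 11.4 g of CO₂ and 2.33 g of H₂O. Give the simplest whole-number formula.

CH

mol C = 11.4 g CO₂ ÷ 44.009 g/mol = 0.2590 mol
mol H = 2 × 2.33 g H₂O ÷ 18.015 g/mol = 0.2587 mol
Divide by the smallest (0.2587 mol): C 1.001, H 1.000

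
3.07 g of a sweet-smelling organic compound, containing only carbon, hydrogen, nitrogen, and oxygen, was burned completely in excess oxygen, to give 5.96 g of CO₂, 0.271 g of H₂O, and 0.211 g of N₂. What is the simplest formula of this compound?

C9H2NO5

mol C = 5.96 g CO₂ ÷ 44.009 g/mol = 0.1354 mol
mol H = 2 × 0.271 g H₂O ÷ 18.015 g/mol = 0.03009 mol
mol N = 2 × 0.211 g N₂ ÷ 28.014 g/mol = 0.01506 mol
mass O = 3.07 − (1.627 + 0.03033 + 0.2110) = 1.202 g → mol O = 1.202 ÷ 15.999 = 0.07513 mol
Divide by the smallest (0.01506 mol): C 8.990, H 1.997, N 1.000, O 4.988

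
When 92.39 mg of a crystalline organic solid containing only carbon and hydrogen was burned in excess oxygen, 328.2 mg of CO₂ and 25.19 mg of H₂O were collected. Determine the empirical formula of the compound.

mol C = 0.3282 g CO₂ ÷ 44.009 g/mol = 0.0074576 mol
mol H = 2 × 0.02519 g H₂O ÷ 18.015 g/mol = 0.0027966 mol
Divide by the smallest (0.0027966 mol): C 2.667, H 1.000
Multiplying each by 3 gives whole numbers: C 8.00, H 3.00

C8H3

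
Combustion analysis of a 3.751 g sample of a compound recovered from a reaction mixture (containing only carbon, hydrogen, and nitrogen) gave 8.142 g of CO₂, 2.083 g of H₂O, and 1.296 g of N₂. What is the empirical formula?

mol C = 8.142 g CO₂ ÷ 44.009 g/mol = 0.18501 mol
mol H = 2 × 2.083 g H₂O ÷ 18.015 g/mol = 0.23125 mol
mol N = 2 × 1.296 g N₂ ÷ 28.014 g/mol = 0.092525 mol
Divide by the smallest (0.092525 mol): C 2.000, H 2.499, N 1.000
Multiplying each by 2 gives whole numbers: C 4.00, H 5.00, N 2.00

C4H5N2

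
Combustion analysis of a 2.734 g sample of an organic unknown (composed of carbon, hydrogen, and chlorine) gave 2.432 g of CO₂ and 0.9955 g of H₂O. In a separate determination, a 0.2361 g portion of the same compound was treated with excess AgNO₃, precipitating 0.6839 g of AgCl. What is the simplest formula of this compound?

CH2Cl

mol C = 2.432 g CO₂ ÷ 44.009 g/mol = 0.055261 mol
mol H = 2 × 0.9955 g H₂O ÷ 18.015 g/mol = 0.11052 mol
From the AgCl data: mol Cl per gram of compound = (0.6839 ÷ 143.318) ÷ 0.2361 = 0.020211 mol/g, so in the 2.734 g combustion sample mol Cl = 0.055258 mol
Divide by the smallest (0.055258 mol): C 1.000, H 2.000, Cl 1.000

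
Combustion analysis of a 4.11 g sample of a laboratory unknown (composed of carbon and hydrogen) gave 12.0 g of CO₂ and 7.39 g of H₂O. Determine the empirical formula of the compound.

mol C = 12.0 g CO₂ ÷ 44.009 g/mol = 0.2727 mol
mol H = 2 × 7.39 g H₂O ÷ 18.015 g/mol = 0.8204 mol
Divide by the smallest (0.2727 mol): C 1.000, H 3.009

CH3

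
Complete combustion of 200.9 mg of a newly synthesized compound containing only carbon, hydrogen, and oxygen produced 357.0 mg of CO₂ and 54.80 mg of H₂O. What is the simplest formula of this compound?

mol C = 0.3570 g CO₂ ÷ 44.009 g/mol = 0.0081120 mol
mol H = 2 × 0.05480 g H₂O ÷ 18.015 g/mol = 0.0060838 mol
mass O = 0.2009 − (0.097433 + 0.0061325) = 0.097335 g → mol O = 0.097335 ÷ 15.999 = 0.0060838 mol
Divide by the smallest (0.0060838 mol): C 1.333, H 1.000, O 1.000
Multiplying each by 3 gives whole numbers: C 4.00, H 3.00, O 3.00

C4H3O3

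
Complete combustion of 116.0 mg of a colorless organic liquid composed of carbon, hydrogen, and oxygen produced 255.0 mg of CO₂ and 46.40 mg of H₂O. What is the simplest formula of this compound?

mol C = 0.2550 g CO₂ ÷ 44.009 g/mol = 0.0057943 mol
mol H = 2 × 0.04640 g H₂O ÷ 18.015 g/mol = 0.0051513 mol
mass O = 0.1160 − (0.069595 + 0.0051925) = 0.041213 g → mol O = 0.041213 ÷ 15.999 = 0.0025759 mol
Divide by the smallest (0.0025759 mol): C 2.249, H 2.000, O 1.000
Multiplying each by 4 gives whole numbers: C 9.00, H 8.00, O 4.00

C9H8O4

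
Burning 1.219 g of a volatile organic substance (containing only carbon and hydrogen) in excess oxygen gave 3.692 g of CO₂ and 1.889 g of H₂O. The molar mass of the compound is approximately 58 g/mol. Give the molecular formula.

C4H10

mol C = 3.692 g CO₂ ÷ 44.009 g/mol = 0.083892 mol
mol H = 2 × 1.889 g H₂O ÷ 18.015 g/mol = 0.20971 mol
Divide by the smallest (0.083892 mol): C 1.000, H 2.500
Multiplying each by 2 gives whole numbers: C 2.00, H 5.00
Empirical formula: C2H5
Empirical-formula mass = 29.06 g/mol; 58 ÷ 29.06 ≈ 2, so the molecular formula is C4H10.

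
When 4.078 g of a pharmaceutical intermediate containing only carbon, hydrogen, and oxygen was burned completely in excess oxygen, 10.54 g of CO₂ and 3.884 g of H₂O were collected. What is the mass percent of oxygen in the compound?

mol C = 10.54 g CO₂ ÷ 44.009 g/mol = 0.23950 mol
mol H = 2 × 3.884 g H₂O ÷ 18.015 g/mol = 0.43120 mol
mass O = 4.078 − (2.8766 + 0.43465) = 0.76676 g → mol O = 0.76676 ÷ 15.999 = 0.047926 mol
mass % O = 0.76676 g ÷ 4.078 g × 100%

18.80%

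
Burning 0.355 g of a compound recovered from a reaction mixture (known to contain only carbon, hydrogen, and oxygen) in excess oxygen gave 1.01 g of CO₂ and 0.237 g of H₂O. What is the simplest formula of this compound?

C7H8O

mol C = 1.01 g CO₂ ÷ 44.009 g/mol = 0.02295 mol
mol H = 2 × 0.237 g H₂O ÷ 18.015 g/mol = 0.02631 mol
mass O = 0.355 − (0.2757 + 0.02652) = 0.05283 g → mol O = 0.05283 ÷ 15.999 = 0.003302 mol
Divide by the smallest (0.003302 mol): C 6.950, H 7.969, O 1.000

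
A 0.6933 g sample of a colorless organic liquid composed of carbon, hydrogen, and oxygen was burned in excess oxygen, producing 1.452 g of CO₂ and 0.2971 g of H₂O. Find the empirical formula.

C2H2O

mol C = 1.452 g CO₂ ÷ 44.009 g/mol = 0.032993 mol
mol H = 2 × 0.2971 g H₂O ÷ 18.015 g/mol = 0.032984 mol
mass O = 0.6933 − (0.39628 + 0.033247) = 0.26377 g → mol O = 0.26377 ÷ 15.999 = 0.016487 mol
Divide by the smallest (0.016487 mol): C 2.001, H 2.001, O 1.000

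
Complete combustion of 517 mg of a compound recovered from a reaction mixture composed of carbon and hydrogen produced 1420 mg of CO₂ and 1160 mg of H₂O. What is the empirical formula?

mol C = 1.42 g CO₂ ÷ 44.009 g/mol = 0.03227 mol
mol H = 2 × 1.16 g H₂O ÷ 18.015 g/mol = 0.1288 mol
Divide by the smallest (0.03227 mol): C 1.000, H 3.991

CH4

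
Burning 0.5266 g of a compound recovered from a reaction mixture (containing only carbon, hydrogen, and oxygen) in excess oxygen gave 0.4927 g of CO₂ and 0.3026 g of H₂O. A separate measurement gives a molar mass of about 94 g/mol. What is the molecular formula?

mol C = 0.4927 g CO₂ ÷ 44.009 g/mol = 0.011195 mol
mol H = 2 × 0.3026 g H₂O ÷ 18.015 g/mol = 0.033594 mol
mass O = 0.5266 − (0.13447 + 0.033863) = 0.35827 g → mol O = 0.35827 ÷ 15.999 = 0.022393 mol
Divide by the smallest (0.011195 mol): C 1.000, H 3.001, O 2.000
Empirical formula: CH3O2
Empirical-formula mass = 47.03 g/mol; 94 ÷ 47.03 ≈ 2, so the molecular formula is C2H6O4.

C2H6O4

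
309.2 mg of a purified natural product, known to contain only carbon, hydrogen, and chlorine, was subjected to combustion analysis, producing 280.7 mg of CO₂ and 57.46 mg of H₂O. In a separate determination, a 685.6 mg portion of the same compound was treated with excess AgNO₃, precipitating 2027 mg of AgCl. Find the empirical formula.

mol C = 0.2807 g CO₂ ÷ 44.009 g/mol = 0.0063782 mol
mol H = 2 × 0.05746 g H₂O ÷ 18.015 g/mol = 0.0063791 mol
From the AgCl data: mol Cl per gram of compound = (2.027 ÷ 143.318) ÷ 0.6856 = 0.020629 mol/g, so in the 0.3092 g combustion sample mol Cl = 0.0063785 mol
Divide by the smallest (0.0063782 mol): C 1.000, H 1.000, Cl 1.000

CHCl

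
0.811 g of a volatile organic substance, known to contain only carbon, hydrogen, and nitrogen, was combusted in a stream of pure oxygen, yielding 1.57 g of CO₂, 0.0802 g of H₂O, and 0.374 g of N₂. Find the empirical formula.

mol C = 1.57 g CO₂ ÷ 44.009 g/mol = 0.03567 mol
mol H = 2 × 0.0802 g H₂O ÷ 18.015 g/mol = 0.008904 mol
mol N = 2 × 0.374 g N₂ ÷ 28.014 g/mol = 0.02670 mol
Divide by the smallest (0.008904 mol): C 4.007, H 1.000, N 2.999

C4HN3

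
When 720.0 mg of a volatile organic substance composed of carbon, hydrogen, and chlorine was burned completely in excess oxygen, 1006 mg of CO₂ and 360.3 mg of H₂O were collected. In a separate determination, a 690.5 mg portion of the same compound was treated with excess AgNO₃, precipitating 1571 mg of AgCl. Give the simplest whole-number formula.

C4H7Cl2

mol C = 1.006 g CO₂ ÷ 44.009 g/mol = 0.022859 mol
mol H = 2 × 0.3603 g H₂O ÷ 18.015 g/mol = 0.040000 mol
From the AgCl data: mol Cl per gram of compound = (1.571 ÷ 143.318) ÷ 0.6905 = 0.015875 mol/g, so in the 0.7200 g combustion sample mol Cl = 0.011430 mol
Divide by the smallest (0.011430 mol): C 2.000, H 3.500, Cl 1.000
Multiplying each by 2 gives whole numbers: C 4.00, H 7.00, Cl 2.00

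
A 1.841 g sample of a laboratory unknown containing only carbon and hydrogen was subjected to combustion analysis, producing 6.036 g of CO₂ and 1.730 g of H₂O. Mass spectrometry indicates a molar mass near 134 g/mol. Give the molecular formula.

C10H14

mol C = 6.036 g CO₂ ÷ 44.009 g/mol = 0.13715 mol
mol H = 2 × 1.730 g H₂O ÷ 18.015 g/mol = 0.19206 mol
Divide by the smallest (0.13715 mol): C 1.000, H 1.400
Multiplying each by 5 gives whole numbers: C 5.00, H 7.00
Empirical formula: C5H7
Empirical-formula mass = 67.11 g/mol; 134 ÷ 67.11 ≈ 2, so the molecular formula is C10H14.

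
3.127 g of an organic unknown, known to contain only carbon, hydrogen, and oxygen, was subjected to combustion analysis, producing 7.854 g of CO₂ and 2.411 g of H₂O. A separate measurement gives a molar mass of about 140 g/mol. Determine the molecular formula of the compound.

mol C = 7.854 g CO₂ ÷ 44.009 g/mol = 0.17846 mol
mol H = 2 × 2.411 g H₂O ÷ 18.015 g/mol = 0.26767 mol
mass O = 3.127 − (2.1435 + 0.26981) = 0.71367 g → mol O = 0.71367 ÷ 15.999 = 0.044607 mol
Divide by the smallest (0.044607 mol): C 4.001, H 6.001, O 1.000
Empirical formula: C4H6O
Empirical-formula mass = 70.09 g/mol; 140 ÷ 70.09 ≈ 2, so the molecular formula is C8H12O2.

C8H12O2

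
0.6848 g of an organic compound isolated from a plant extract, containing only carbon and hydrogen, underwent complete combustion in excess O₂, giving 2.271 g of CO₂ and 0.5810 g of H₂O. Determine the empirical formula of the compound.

mol C = 2.271 g CO₂ ÷ 44.009 g/mol = 0.051603 mol
mol H = 2 × 0.5810 g H₂O ÷ 18.015 g/mol = 0.064502 mol
Divide by the smallest (0.051603 mol): C 1.000, H 1.250
Multiplying each by 4 gives whole numbers: C 4.00, H 5.00

C4H5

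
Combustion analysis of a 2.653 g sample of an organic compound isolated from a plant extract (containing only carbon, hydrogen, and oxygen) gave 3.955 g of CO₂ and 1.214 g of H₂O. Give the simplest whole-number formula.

mol C = 3.955 g CO₂ ÷ 44.009 g/mol = 0.089868 mol
mol H = 2 × 1.214 g H₂O ÷ 18.015 g/mol = 0.13478 mol
mass O = 2.653 − (1.0794 + 0.13585) = 1.4377 g → mol O = 1.4377 ÷ 15.999 = 0.089864 mol
Divide by the smallest (0.089864 mol): C 1.000, H 1.500, O 1.000
Multiplying each by 2 gives whole numbers: C 2.00, H 3.00, O 2.00

C2H3O2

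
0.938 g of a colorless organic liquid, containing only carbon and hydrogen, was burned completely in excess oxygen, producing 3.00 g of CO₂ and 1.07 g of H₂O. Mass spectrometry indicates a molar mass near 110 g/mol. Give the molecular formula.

mol C = 3.00 g CO₂ ÷ 44.009 g/mol = 0.06817 mol
mol H = 2 × 1.07 g H₂O ÷ 18.015 g/mol = 0.1188 mol
Divide by the smallest (0.06817 mol): C 1.000, H 1.743
Multiplying each by 4 gives whole numbers: C 4.00, H 6.97
Empirical formula: C4H7
Empirical-formula mass = 55.10 g/mol; 110 ÷ 55.10 ≈ 2, so the molecular formula is C8H14.

C8H14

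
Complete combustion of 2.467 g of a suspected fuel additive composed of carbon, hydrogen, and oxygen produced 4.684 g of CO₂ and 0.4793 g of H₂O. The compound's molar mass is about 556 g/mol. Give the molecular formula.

mol C = 4.684 g CO₂ ÷ 44.009 g/mol = 0.10643 mol
mol H = 2 × 0.4793 g H₂O ÷ 18.015 g/mol = 0.053211 mol
mass O = 2.467 − (1.2784 + 0.053637) = 1.1350 g → mol O = 1.1350 ÷ 15.999 = 0.070942 mol
Divide by the smallest (0.053211 mol): C 2.000, H 1.000, O 1.333
Multiplying each by 3 gives whole numbers: C 6.00, H 3.00, O 4.00
Empirical formula: C6H3O4
Empirical-formula mass = 139.09 g/mol; 556 ÷ 139.09 ≈ 4, so the molecular formula is C24H12O16.

C24H12O16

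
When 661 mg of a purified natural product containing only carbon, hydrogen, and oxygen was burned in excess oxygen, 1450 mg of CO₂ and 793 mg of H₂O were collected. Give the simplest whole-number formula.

C3H8O

mol C = 1.45 g CO₂ ÷ 44.009 g/mol = 0.03295 mol
mol H = 2 × 0.793 g H₂O ÷ 18.015 g/mol = 0.08804 mol
mass O = 0.661 − (0.3957 + 0.08874) = 0.1765 g → mol O = 0.1765 ÷ 15.999 = 0.01103 mol
Divide by the smallest (0.01103 mol): C 2.986, H 7.979, O 1.000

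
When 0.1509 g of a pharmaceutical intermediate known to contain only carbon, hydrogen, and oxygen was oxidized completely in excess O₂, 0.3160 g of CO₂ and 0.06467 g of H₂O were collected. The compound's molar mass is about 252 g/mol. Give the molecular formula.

C12H12O6

mol C = 0.3160 g CO₂ ÷ 44.009 g/mol = 0.0071803 mol
mol H = 2 × 0.06467 g H₂O ÷ 18.015 g/mol = 0.0071796 mol
mass O = 0.1509 − (0.086243 + 0.0072370) = 0.057420 g → mol O = 0.057420 ÷ 15.999 = 0.0035890 mol
Divide by the smallest (0.0035890 mol): C 2.001, H 2.000, O 1.000
Empirical formula: C2H2O
Empirical-formula mass = 42.04 g/mol; 252 ÷ 42.04 ≈ 6, so the molecular formula is C12H12O6.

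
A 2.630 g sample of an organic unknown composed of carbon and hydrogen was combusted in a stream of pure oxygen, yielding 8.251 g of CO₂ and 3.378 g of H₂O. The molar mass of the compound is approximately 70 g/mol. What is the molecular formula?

mol C = 8.251 g CO₂ ÷ 44.009 g/mol = 0.18748 mol
mol H = 2 × 3.378 g H₂O ÷ 18.015 g/mol = 0.37502 mol
Divide by the smallest (0.18748 mol): C 1.000, H 2.000
Empirical formula: CH2
Empirical-formula mass = 14.03 g/mol; 70 ÷ 14.03 ≈ 5, so the molecular formula is C5H10.

C5H10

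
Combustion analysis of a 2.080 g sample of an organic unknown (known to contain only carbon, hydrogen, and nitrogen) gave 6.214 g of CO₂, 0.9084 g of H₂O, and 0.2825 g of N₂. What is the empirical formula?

C7H5N

mol C = 6.214 g CO₂ ÷ 44.009 g/mol = 0.14120 mol
mol H = 2 × 0.9084 g H₂O ÷ 18.015 g/mol = 0.10085 mol
mol N = 2 × 0.2825 g N₂ ÷ 28.014 g/mol = 0.020168 mol
Divide by the smallest (0.020168 mol): C 7.001, H 5.000, N 1.000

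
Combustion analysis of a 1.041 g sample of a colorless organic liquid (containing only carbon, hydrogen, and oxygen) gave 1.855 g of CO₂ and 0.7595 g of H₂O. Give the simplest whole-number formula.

C3H6O2

mol C = 1.855 g CO₂ ÷ 44.009 g/mol = 0.042150 mol
mol H = 2 × 0.7595 g H₂O ÷ 18.015 g/mol = 0.084319 mol
mass O = 1.041 − (0.50627 + 0.084993) = 0.44974 g → mol O = 0.44974 ÷ 15.999 = 0.028110 mol
Divide by the smallest (0.028110 mol): C 1.499, H 3.000, O 1.000
Multiplying each by 2 gives whole numbers: C 3.00, H 6.00, O 2.00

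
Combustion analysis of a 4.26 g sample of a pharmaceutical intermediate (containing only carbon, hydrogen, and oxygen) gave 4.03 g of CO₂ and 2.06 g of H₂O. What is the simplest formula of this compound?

mol C = 4.03 g CO₂ ÷ 44.009 g/mol = 0.09157 mol
mol H = 2 × 2.06 g H₂O ÷ 18.015 g/mol = 0.2287 mol
mass O = 4.26 − (1.100 + 0.2305) = 2.930 g → mol O = 2.930 ÷ 15.999 = 0.1831 mol
Divide by the smallest (0.09157 mol): C 1.000, H 2.497, O 2.000
Multiplying each by 2 gives whole numbers: C 2.00, H 4.99, O 4.00

C2H5O4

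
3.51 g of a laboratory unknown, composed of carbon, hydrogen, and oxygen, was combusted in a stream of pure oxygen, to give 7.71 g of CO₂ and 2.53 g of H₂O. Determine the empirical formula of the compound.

mol C = 7.71 g CO₂ ÷ 44.009 g/mol = 0.1752 mol
mol H = 2 × 2.53 g H₂O ÷ 18.015 g/mol = 0.2809 mol
mass O = 3.51 − (2.104 + 0.2831) = 1.123 g → mol O = 1.123 ÷ 15.999 = 0.07017 mol
Divide by the smallest (0.07017 mol): C 2.497, H 4.003, O 1.000
Multiplying each by 2 gives whole numbers: C 4.99, H 8.01, O 2.00

C5H8O2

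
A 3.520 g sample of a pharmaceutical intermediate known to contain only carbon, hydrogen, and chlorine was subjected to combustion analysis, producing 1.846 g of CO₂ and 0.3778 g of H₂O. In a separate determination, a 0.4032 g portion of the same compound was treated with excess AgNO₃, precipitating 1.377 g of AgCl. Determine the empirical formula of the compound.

CHCl2

mol C = 1.846 g CO₂ ÷ 44.009 g/mol = 0.041946 mol
mol H = 2 × 0.3778 g H₂O ÷ 18.015 g/mol = 0.041943 mol
From the AgCl data: mol Cl per gram of compound = (1.377 ÷ 143.318) ÷ 0.4032 = 0.023829 mol/g, so in the 3.520 g combustion sample mol Cl = 0.083879 mol
Divide by the smallest (0.041943 mol): C 1.000, H 1.000, Cl 2.000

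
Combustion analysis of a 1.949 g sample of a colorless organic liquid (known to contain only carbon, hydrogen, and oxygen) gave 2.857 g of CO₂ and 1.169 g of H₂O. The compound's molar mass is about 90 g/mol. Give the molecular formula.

mol C = 2.857 g CO₂ ÷ 44.009 g/mol = 0.064919 mol
mol H = 2 × 1.169 g H₂O ÷ 18.015 g/mol = 0.12978 mol
mass O = 1.949 − (0.77974 + 0.13082) = 1.0384 g → mol O = 1.0384 ÷ 15.999 = 0.064907 mol
Divide by the smallest (0.064907 mol): C 1.000, H 1.999, O 1.000
Empirical formula: CH2O
Empirical-formula mass = 30.03 g/mol; 90 ÷ 30.03 ≈ 3, so the molecular formula is C3H6O3.

C3H6O3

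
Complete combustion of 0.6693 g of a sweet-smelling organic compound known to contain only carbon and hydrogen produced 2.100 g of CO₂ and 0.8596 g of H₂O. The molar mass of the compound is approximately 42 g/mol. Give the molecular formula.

mol C = 2.100 g CO₂ ÷ 44.009 g/mol = 0.047718 mol
mol H = 2 × 0.8596 g H₂O ÷ 18.015 g/mol = 0.095432 mol
Divide by the smallest (0.047718 mol): C 1.000, H 2.000
Empirical formula: CH2
Empirical-formula mass = 14.03 g/mol; 42 ÷ 14.03 ≈ 3, so the molecular formula is C3H6.

C3H6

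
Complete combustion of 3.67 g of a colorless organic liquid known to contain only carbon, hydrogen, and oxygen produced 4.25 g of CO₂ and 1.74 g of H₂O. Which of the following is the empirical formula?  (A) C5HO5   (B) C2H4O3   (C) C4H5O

mol C = 4.25 g CO₂ ÷ 44.009 g/mol = 0.09657 mol
mol H = 2 × 1.74 g H₂O ÷ 18.015 g/mol = 0.1932 mol
mass O = 3.67 − (1.160 + 0.1947) = 2.315 g → mol O = 2.315 ÷ 15.999 = 0.1447 mol
Divide by the smallest (0.09657 mol): C 1.000, H 2.000, O 1.499
Multiplying each by 2 gives whole numbers: C 2.00, H 4.00, O 3.00

(B) C2H4O3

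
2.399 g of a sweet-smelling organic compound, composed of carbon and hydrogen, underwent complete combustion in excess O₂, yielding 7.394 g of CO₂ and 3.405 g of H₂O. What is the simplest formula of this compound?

C4H9

mol C = 7.394 g CO₂ ÷ 44.009 g/mol = 0.16801 mol
mol H = 2 × 3.405 g H₂O ÷ 18.015 g/mol = 0.37802 mol
Divide by the smallest (0.16801 mol): C 1.000, H 2.250
Multiplying each by 4 gives whole numbers: C 4.00, H 9.00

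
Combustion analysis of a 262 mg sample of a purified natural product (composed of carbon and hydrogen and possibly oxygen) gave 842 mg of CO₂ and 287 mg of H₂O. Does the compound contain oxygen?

no

mol C = 0.842 g CO₂ ÷ 44.009 g/mol = 0.01913 mol
mol H = 2 × 0.287 g H₂O ÷ 18.015 g/mol = 0.03186 mol
C and H together account for 0.2619 g — essentially the entire 0.262 g sample — so the compound contains no oxygen.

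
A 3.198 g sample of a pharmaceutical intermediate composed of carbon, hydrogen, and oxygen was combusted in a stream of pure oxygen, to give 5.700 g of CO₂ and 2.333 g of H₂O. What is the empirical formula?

mol C = 5.700 g CO₂ ÷ 44.009 g/mol = 0.12952 mol
mol H = 2 × 2.333 g H₂O ÷ 18.015 g/mol = 0.25901 mol
mass O = 3.198 − (1.5557 + 0.26108) = 1.3813 g → mol O = 1.3813 ÷ 15.999 = 0.086335 mol
Divide by the smallest (0.086335 mol): C 1.500, H 3.000, O 1.000
Multiplying each by 2 gives whole numbers: C 3.00, H 6.00, O 2.00

C3H6O2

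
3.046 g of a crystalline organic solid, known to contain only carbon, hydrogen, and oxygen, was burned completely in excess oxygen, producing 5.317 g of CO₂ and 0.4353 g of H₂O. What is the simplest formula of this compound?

mol C = 5.317 g CO₂ ÷ 44.009 g/mol = 0.12082 mol
mol H = 2 × 0.4353 g H₂O ÷ 18.015 g/mol = 0.048326 mol
mass O = 3.046 − (1.4511 + 0.048713) = 1.5462 g → mol O = 1.5462 ÷ 15.999 = 0.096641 mol
Divide by the smallest (0.048326 mol): C 2.500, H 1.000, O 2.000
Multiplying each by 2 gives whole numbers: C 5.00, H 2.00, O 4.00

C5H2O4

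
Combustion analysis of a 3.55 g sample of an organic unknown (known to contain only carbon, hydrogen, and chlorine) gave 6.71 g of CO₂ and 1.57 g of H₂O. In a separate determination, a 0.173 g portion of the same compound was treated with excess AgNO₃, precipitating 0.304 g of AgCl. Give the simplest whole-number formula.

mol C = 6.71 g CO₂ ÷ 44.009 g/mol = 0.1525 mol
mol H = 2 × 1.57 g H₂O ÷ 18.015 g/mol = 0.1743 mol
From the AgCl data: mol Cl per gram of compound = (0.304 ÷ 143.318) ÷ 0.173 = 0.01226 mol/g, so in the 3.55 g combustion sample mol Cl = 0.04353 mol
Divide by the smallest (0.04353 mol): C 3.503, H 4.004, Cl 1.000
Multiplying each by 2 gives whole numbers: C 7.01, H 8.01, Cl 2.00

C7H8Cl2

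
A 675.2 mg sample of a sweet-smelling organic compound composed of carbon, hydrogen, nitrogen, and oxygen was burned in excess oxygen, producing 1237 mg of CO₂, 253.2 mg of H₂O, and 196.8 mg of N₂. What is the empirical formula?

mol C = 1.237 g CO₂ ÷ 44.009 g/mol = 0.028108 mol
mol H = 2 × 0.2532 g H₂O ÷ 18.015 g/mol = 0.028110 mol
mol N = 2 × 0.1968 g N₂ ÷ 28.014 g/mol = 0.014050 mol
mass O = 0.6752 − (0.33760 + 0.028335 + 0.19680) = 0.11246 g → mol O = 0.11246 ÷ 15.999 = 0.0070293 mol
Divide by the smallest (0.0070293 mol): C 3.999, H 3.999, N 1.999, O 1.000

C4H4N2O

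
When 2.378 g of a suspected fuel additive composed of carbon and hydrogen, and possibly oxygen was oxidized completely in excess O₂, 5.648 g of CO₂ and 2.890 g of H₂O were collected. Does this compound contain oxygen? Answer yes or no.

yes

mol C = 5.648 g CO₂ ÷ 44.009 g/mol = 0.12834 mol
mol H = 2 × 2.890 g H₂O ÷ 18.015 g/mol = 0.32084 mol
C and H account for only 1.8649 g of the 2.378 g sample; the remaining 0.51313 g must be oxygen.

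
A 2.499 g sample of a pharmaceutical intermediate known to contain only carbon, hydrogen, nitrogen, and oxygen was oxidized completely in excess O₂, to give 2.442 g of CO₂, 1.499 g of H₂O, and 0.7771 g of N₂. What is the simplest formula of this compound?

mol C = 2.442 g CO₂ ÷ 44.009 g/mol = 0.055489 mol
mol H = 2 × 1.499 g H₂O ÷ 18.015 g/mol = 0.16642 mol
mol N = 2 × 0.7771 g N₂ ÷ 28.014 g/mol = 0.055479 mol
mass O = 2.499 − (0.66647 + 0.16775 + 0.77710) = 0.88768 g → mol O = 0.88768 ÷ 15.999 = 0.055483 mol
Divide by the smallest (0.055479 mol): C 1.000, H 3.000, N 1.000, O 1.000

CH3NO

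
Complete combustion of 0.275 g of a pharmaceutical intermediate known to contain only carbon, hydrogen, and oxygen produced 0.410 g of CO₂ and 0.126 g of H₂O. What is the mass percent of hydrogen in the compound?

5.1%

mol C = 0.410 g CO₂ ÷ 44.009 g/mol = 0.009316 mol
mol H = 2 × 0.126 g H₂O ÷ 18.015 g/mol = 0.01399 mol
mass O = 0.275 − (0.1119 + 0.01410) = 0.1490 g → mol O = 0.1490 ÷ 15.999 = 0.009313 mol
mass % H = 0.01410 g ÷ 0.275 g × 100%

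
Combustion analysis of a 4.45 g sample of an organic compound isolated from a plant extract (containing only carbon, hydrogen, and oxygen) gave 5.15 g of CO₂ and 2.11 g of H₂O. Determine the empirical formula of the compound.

C2H4O3

mol C = 5.15 g CO₂ ÷ 44.009 g/mol = 0.1170 mol
mol H = 2 × 2.11 g H₂O ÷ 18.015 g/mol = 0.2342 mol
mass O = 4.45 − (1.406 + 0.2361) = 2.808 g → mol O = 2.808 ÷ 15.999 = 0.1755 mol
Divide by the smallest (0.1170 mol): C 1.000, H 2.002, O 1.500
Multiplying each by 2 gives whole numbers: C 2.00, H 4.00, O 3.00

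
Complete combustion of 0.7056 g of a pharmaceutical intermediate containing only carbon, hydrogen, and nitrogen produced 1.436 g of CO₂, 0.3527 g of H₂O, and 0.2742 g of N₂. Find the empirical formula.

mol C = 1.436 g CO₂ ÷ 44.009 g/mol = 0.032630 mol
mol H = 2 × 0.3527 g H₂O ÷ 18.015 g/mol = 0.039156 mol
mol N = 2 × 0.2742 g N₂ ÷ 28.014 g/mol = 0.019576 mol
Divide by the smallest (0.019576 mol): C 1.667, H 2.000, N 1.000
Multiplying each by 3 gives whole numbers: C 5.00, H 6.00, N 3.00

C5H6N3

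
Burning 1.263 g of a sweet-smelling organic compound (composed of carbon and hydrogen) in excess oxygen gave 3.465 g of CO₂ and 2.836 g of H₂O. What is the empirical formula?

CH4

mol C = 3.465 g CO₂ ÷ 44.009 g/mol = 0.078734 mol
mol H = 2 × 2.836 g H₂O ÷ 18.015 g/mol = 0.31485 mol
Divide by the smallest (0.078734 mol): C 1.000, H 3.999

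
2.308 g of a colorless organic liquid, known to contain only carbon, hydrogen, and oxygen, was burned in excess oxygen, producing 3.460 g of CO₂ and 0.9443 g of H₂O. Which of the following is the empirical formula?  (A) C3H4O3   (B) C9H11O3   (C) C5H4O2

mol C = 3.460 g CO₂ ÷ 44.009 g/mol = 0.078620 mol
mol H = 2 × 0.9443 g H₂O ÷ 18.015 g/mol = 0.10483 mol
mass O = 2.308 − (0.94431 + 0.10567) = 1.2580 g → mol O = 1.2580 ÷ 15.999 = 0.078631 mol
Divide by the smallest (0.078620 mol): C 1.000, H 1.333, O 1.000
Multiplying each by 3 gives whole numbers: C 3.00, H 4.00, O 3.00

(A) C3H4O3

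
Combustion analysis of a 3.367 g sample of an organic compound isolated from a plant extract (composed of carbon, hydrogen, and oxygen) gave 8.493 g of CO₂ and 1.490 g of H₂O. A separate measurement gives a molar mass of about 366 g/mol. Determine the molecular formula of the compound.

C21H18O6

mol C = 8.493 g CO₂ ÷ 44.009 g/mol = 0.19298 mol
mol H = 2 × 1.490 g H₂O ÷ 18.015 g/mol = 0.16542 mol
mass O = 3.367 − (2.3179 + 0.16674) = 0.88234 g → mol O = 0.88234 ÷ 15.999 = 0.055150 mol
Divide by the smallest (0.055150 mol): C 3.499, H 2.999, O 1.000
Multiplying each by 2 gives whole numbers: C 7.00, H 6.00, O 2.00
Empirical formula: C7H6O2
Empirical-formula mass = 122.12 g/mol; 366 ÷ 122.12 ≈ 3, so the molecular formula is C21H18O6.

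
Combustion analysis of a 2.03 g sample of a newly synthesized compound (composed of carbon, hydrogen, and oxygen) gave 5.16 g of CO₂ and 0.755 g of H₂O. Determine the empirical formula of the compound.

mol C = 5.16 g CO₂ ÷ 44.009 g/mol = 0.1172 mol
mol H = 2 × 0.755 g H₂O ÷ 18.015 g/mol = 0.08382 mol
mass O = 2.03 − (1.408 + 0.08449) = 0.5372 g → mol O = 0.5372 ÷ 15.999 = 0.03358 mol
Divide by the smallest (0.03358 mol): C 3.492, H 2.496, O 1.000
Multiplying each by 2 gives whole numbers: C 6.98, H 4.99, O 2.00

C7H5O2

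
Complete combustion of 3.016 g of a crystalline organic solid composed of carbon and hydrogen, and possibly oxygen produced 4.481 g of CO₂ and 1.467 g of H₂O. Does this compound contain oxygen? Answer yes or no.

yes

mol C = 4.481 g CO₂ ÷ 44.009 g/mol = 0.10182 mol
mol H = 2 × 1.467 g H₂O ÷ 18.015 g/mol = 0.16286 mol
C and H account for only 1.3871 g of the 3.016 g sample; the remaining 1.6289 g must be oxygen.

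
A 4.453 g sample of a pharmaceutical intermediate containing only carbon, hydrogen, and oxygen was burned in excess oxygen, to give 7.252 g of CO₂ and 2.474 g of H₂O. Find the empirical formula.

mol C = 7.252 g CO₂ ÷ 44.009 g/mol = 0.16478 mol
mol H = 2 × 2.474 g H₂O ÷ 18.015 g/mol = 0.27466 mol
mass O = 4.453 − (1.9792 + 0.27686) = 2.1969 g → mol O = 2.1969 ÷ 15.999 = 0.13732 mol
Divide by the smallest (0.13732 mol): C 1.200, H 2.000, O 1.000
Multiplying each by 5 gives whole numbers: C 6.00, H 10.00, O 5.00

C6H10O5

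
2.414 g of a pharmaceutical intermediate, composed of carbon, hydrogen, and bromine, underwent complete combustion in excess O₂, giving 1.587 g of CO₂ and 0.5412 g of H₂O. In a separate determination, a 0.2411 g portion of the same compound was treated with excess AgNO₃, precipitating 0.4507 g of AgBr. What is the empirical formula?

mol C = 1.587 g CO₂ ÷ 44.009 g/mol = 0.036061 mol
mol H = 2 × 0.5412 g H₂O ÷ 18.015 g/mol = 0.060083 mol
From the AgBr data: mol Br per gram of compound = (0.4507 ÷ 187.772) ÷ 0.2411 = 0.0099554 mol/g, so in the 2.414 g combustion sample mol Br = 0.024032 mol
Divide by the smallest (0.024032 mol): C 1.501, H 2.500, Br 1.000
Multiplying each by 2 gives whole numbers: C 3.00, H 5.00, Br 2.00

C3H5Br2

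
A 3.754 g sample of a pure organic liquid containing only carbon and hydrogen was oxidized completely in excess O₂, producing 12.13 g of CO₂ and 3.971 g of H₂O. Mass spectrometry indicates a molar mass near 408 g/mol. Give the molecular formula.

C30H48

mol C = 12.13 g CO₂ ÷ 44.009 g/mol = 0.27563 mol
mol H = 2 × 3.971 g H₂O ÷ 18.015 g/mol = 0.44085 mol
Divide by the smallest (0.27563 mol): C 1.000, H 1.599
Multiplying each by 5 gives whole numbers: C 5.00, H 8.00
Empirical formula: C5H8
Empirical-formula mass = 68.12 g/mol; 408 ÷ 68.12 ≈ 6, so the molecular formula is C30H48.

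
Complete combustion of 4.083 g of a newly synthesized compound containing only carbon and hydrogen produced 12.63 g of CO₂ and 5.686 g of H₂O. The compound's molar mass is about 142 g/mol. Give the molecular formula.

mol C = 12.63 g CO₂ ÷ 44.009 g/mol = 0.28699 mol
mol H = 2 × 5.686 g H₂O ÷ 18.015 g/mol = 0.63125 mol
Divide by the smallest (0.28699 mol): C 1.000, H 2.200
Multiplying each by 5 gives whole numbers: C 5.00, H 11.00
Empirical formula: C5H11
Empirical-formula mass = 71.14 g/mol; 142 ÷ 71.14 ≈ 2, so the molecular formula is C10H22.

C10H22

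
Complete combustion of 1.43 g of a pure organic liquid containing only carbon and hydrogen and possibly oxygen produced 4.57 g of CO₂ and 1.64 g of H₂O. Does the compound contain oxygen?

no

mol C = 4.57 g CO₂ ÷ 44.009 g/mol = 0.1038 mol
mol H = 2 × 1.64 g H₂O ÷ 18.015 g/mol = 0.1821 mol
C and H together account for 1.431 g — essentially the entire 1.43 g sample — so the compound contains no oxygen.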